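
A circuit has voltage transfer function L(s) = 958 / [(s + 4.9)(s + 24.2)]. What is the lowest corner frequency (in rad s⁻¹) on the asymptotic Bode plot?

4.9 rad s⁻¹

Break frequencies occur at each pole and zero magnitude: 4.9 rad s⁻¹, 24.2 rad s⁻¹.
The lowest is 4.9 rad s⁻¹.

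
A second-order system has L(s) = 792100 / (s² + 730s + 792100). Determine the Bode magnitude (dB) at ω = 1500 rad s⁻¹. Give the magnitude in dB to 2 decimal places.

-7.24 dB

|(j1500)² + 730(j1500) + 792100| = |-1.4579e+06 + j1.095e+06| = 1.823e+06
|L(j1500)| = 792100 / 1.823e+06 = 0.43443
20 log₁₀(0.43443) = -7.242 dB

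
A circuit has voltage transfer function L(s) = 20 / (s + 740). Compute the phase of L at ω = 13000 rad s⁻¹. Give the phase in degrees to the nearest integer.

-87°

∠(j13000 + 740) = arctan(13000/740) = 86.74°
∠L(j13000) = −86.74° = -86.74°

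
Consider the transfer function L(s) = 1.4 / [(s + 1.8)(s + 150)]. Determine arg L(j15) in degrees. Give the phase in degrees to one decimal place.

-88.9 deg

∠(j15 + 1.8) = arctan(15/1.8) = 83.16°
∠(j15 + 150) = arctan(15/150) = 5.71°
∠L(j15) = − (83.16° + 5.71°) = -88.87°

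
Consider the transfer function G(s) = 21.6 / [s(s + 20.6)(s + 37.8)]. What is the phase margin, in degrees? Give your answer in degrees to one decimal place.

Gain crossover: |G(jω)| = 1 at ω ≈ 0.0277 rad/s.
∠G(j0.0277) = −90° − arctan(0.0277/20.6) − arctan(0.0277/37.8) ≈ -90.12°
PM = 180° + (-90.12°) = 89.88°

89.9°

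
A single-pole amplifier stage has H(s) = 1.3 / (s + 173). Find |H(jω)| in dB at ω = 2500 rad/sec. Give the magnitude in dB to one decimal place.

-65.7 dB

|j2500 + 173| = √(2500² + 173²) = 2506
|H(j2500)| = 1.3 / 2506 = 0.00051876
20 log₁₀(0.00051876) = -65.70 dB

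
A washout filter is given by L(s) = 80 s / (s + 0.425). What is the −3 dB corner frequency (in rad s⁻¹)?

For a single-pole high-pass, the −3 dB point is at the pole: ω = 0.425 rad s⁻¹.

0.425 rad s⁻¹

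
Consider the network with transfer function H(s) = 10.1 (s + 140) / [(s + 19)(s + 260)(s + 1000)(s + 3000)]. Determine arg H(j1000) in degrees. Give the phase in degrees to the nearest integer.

∠(j1000 + 140) = arctan(1000/140) = 82.03°
∠(j1000 + 19) = arctan(1000/19) = 88.91°
∠(j1000 + 260) = arctan(1000/260) = 75.43°
∠(j1000 + 1000) = arctan(1000/1000) = 45.00°
∠(j1000 + 3000) = arctan(1000/3000) = 18.43°
∠H(j1000) = 82.03° − (88.91° + 75.43° + 45.00° + 18.43°) = -145.74°

-146°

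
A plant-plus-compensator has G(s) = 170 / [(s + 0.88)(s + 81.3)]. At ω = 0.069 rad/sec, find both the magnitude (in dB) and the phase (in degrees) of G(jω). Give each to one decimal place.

|j0.069 + 0.88| = √(0.069² + 0.88²) = 0.8827
|j0.069 + 81.3| = √(0.069² + 81.3²) = 81.3
|G(j0.069)| = 170 / (0.8827 × 81.3) = 2.3689
20 log₁₀(2.3689) = 7.49 dB
∠(j0.069 + 0.88) = arctan(0.069/0.88) = 4.48°
∠(j0.069 + 81.3) = arctan(0.069/81.3) = 0.05°
∠G(j0.069) = − (4.48° + 0.05°) = -4.53°

|G| = 7.5 dB, ∠G = -4.5°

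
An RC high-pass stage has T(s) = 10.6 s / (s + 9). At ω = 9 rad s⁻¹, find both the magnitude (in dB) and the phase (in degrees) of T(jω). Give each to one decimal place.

|T| = 17.5 dB, ∠T = 45.0 deg

|j9| = 9
|j9 + 9| = √(9² + 9²) = 12.73
|T(j9)| = 10.6 × 9 / 12.73 = 7.4953
20 log₁₀(7.4953) = 17.50 dB
∠(j9) = 90.00°
∠(j9 + 9) = arctan(9/9) = 45.00°
∠T(j9) = 90.00° − 45.00° = 45.00°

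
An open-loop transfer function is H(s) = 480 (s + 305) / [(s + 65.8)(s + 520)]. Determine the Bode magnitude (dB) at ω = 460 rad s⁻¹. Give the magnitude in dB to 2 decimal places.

|j460 + 305| = √(460² + 305²) = 551.9
|j460 + 65.8| = √(460² + 65.8²) = 464.7
|j460 + 520| = √(460² + 520²) = 694.3
|H(j460)| = 480 × 551.9 / (464.7 × 694.3) = 0.82119
20 log₁₀(0.82119) = -1.711 dB

-1.71 dB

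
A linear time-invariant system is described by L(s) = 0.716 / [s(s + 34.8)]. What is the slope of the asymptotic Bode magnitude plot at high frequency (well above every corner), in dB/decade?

With 0 zeros and 2 poles, the high-frequency asymptotic slope is 20 × (0 − 2) = -40 dB/decade.

-40 dB/decade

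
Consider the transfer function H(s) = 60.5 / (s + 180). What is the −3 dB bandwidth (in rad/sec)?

180 rad/sec

For a single-pole low-pass, the −3 dB point is at the pole: ω = 180 rad/sec.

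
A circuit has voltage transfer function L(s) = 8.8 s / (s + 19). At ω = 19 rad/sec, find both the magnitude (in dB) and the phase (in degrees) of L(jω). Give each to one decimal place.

|L| = 15.9 dB, ∠L = 45.0°

|j19| = 19
|j19 + 19| = √(19² + 19²) = 26.87
|L(j19)| = 8.8 × 19 / 26.87 = 6.2225
20 log₁₀(6.2225) = 15.88 dB
∠(j19) = 90.00°
∠(j19 + 19) = arctan(19/19) = 45.00°
∠L(j19) = 90.00° − 45.00° = 45.00°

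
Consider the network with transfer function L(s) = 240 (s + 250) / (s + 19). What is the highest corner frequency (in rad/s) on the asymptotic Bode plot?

250 rad/s

Break frequencies occur at each pole and zero magnitude: 19 rad/s, 250 rad/s.
The highest is 250 rad/s.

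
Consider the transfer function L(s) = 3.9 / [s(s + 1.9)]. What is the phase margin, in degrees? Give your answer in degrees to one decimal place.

Gain crossover: |L(jω)| = 1 at ω ≈ 1.58 rad/sec.
∠L(j1.58) = −90° − arctan(1.58/1.9) ≈ -129.72°
PM = 180° + (-129.72°) = 50.28°

50.3 deg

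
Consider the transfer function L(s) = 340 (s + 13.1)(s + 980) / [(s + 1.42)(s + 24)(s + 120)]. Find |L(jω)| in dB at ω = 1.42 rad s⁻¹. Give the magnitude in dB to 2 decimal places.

57.59 dB

|j1.42 + 13.1| = √(1.42² + 13.1²) = 13.18
|j1.42 + 980| = √(1.42² + 980²) = 980
|j1.42 + 1.42| = √(1.42² + 1.42²) = 2.008
|j1.42 + 24| = √(1.42² + 24²) = 24.04
|j1.42 + 120| = √(1.42² + 120²) = 120
|L(j1.42)| = 340 × 13.18 × 980 / (2.008 × 24.04 × 120) = 757.75
20 log₁₀(757.75) = 57.591 dB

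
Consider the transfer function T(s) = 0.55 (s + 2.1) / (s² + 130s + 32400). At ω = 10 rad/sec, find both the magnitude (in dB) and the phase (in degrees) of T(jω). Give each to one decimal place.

|T| = -75.2 dB, ∠T = 75.8°

|j10 + 2.1| = √(10² + 2.1²) = 10.22
|(j10)² + 130(j10) + 32400| = |32300 + j1300| = 3.233e+04
|T(j10)| = 0.55 × 10.22 / 3.233e+04 = 0.00017385
20 log₁₀(0.00017385) = -75.20 dB
∠(j10 + 2.1) = arctan(10/2.1) = 78.14°
∠[(j10)² + 130(j10) + 32400] = ∠[32300 + j1300] = 2.30°
∠T(j10) = 78.14° − 2.30° = 75.84°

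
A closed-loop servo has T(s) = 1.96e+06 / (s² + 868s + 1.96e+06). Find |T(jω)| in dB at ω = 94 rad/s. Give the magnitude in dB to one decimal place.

0.0 dB

|(j94)² + 868(j94) + 1.96e+06| = |1.9512e+06 + j81592| = 1.953e+06
|T(j94)| = 1.96e+06 / 1.953e+06 = 1.0037
20 log₁₀(1.0037) = 0.03 dB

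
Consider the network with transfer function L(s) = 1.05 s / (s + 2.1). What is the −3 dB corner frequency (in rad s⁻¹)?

2.1 rad s⁻¹

For a single-pole high-pass, the −3 dB point is at the pole: ω = 2.1 rad s⁻¹.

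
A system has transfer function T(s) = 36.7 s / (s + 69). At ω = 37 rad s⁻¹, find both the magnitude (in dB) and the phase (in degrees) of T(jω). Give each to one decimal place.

|T| = 24.8 dB, ∠T = 61.8°

|j37| = 37
|j37 + 69| = √(37² + 69²) = 78.29
|T(j37)| = 36.7 × 37 / 78.29 = 17.344
20 log₁₀(17.344) = 24.78 dB
∠(j37) = 90.00°
∠(j37 + 69) = arctan(37/69) = 28.20°
∠T(j37) = 90.00° − 28.20° = 61.80°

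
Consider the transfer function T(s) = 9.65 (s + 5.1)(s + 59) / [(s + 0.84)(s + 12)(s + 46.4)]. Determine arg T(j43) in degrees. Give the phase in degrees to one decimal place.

-86.8°

∠(j43 + 5.1) = arctan(43/5.1) = 83.24°
∠(j43 + 59) = arctan(43/59) = 36.09°
∠(j43 + 0.84) = arctan(43/0.84) = 88.88°
∠(j43 + 12) = arctan(43/12) = 74.41°
∠(j43 + 46.4) = arctan(43/46.4) = 42.82°
∠T(j43) = 83.24° + 36.09° − (88.88° + 74.41° + 42.82°) = -86.79°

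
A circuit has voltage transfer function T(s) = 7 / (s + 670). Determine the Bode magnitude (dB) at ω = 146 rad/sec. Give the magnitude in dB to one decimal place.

|j146 + 670| = √(146² + 670²) = 685.7
|T(j146)| = 7 / 685.7 = 0.010208
20 log₁₀(0.010208) = -39.82 dB

-39.8 dB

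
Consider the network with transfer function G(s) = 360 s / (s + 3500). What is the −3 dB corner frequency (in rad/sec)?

For a single-pole high-pass, the −3 dB point is at the pole: ω = 3500 rad/sec.

3500 rad/sec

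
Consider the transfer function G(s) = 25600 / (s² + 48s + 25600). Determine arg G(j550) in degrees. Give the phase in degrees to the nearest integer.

-175°

∠[(j550)² + 48(j550) + 25600] = ∠[-2.769e+05 + j26400] = 174.55°
∠G(j550) = −174.55° = -174.55°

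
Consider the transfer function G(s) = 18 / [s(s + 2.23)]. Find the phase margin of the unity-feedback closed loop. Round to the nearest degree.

Gain crossover: |G(jω)| = 1 at ω ≈ 3.96 rad/s.
∠G(j3.96) = −90° − arctan(3.96/2.23) ≈ -150.62°
PM = 180° + (-150.62°) = 29.38°

29 deg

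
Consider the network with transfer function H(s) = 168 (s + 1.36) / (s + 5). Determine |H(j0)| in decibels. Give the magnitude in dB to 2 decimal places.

H(0) = 168 × 1.36 / 5 = 45.696
20 log₁₀(45.696) = 33.198 dB

33.20 dB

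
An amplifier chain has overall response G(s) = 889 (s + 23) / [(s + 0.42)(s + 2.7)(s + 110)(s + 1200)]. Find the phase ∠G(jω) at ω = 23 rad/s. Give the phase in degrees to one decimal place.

∠(j23 + 23) = arctan(23/23) = 45.00°
∠(j23 + 0.42) = arctan(23/0.42) = 88.95°
∠(j23 + 2.7) = arctan(23/2.7) = 83.30°
∠(j23 + 110) = arctan(23/110) = 11.81°
∠(j23 + 1200) = arctan(23/1200) = 1.10°
∠G(j23) = 45.00° − (88.95° + 83.30° + 11.81° + 1.10°) = -140.17°

-140.2°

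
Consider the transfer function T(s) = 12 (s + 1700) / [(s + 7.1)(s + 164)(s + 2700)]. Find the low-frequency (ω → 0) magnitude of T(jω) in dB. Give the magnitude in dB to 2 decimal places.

T(0) = 12 × 1700 / (7.1 × 164 × 2700) = 0.0064888
20 log₁₀(0.0064888) = -43.757 dB

-43.76 dB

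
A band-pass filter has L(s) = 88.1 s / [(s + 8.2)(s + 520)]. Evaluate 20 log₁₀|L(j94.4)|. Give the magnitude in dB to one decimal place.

-15.6 dB

|j94.4| = 94.4
|j94.4 + 8.2| = √(94.4² + 8.2²) = 94.76
|j94.4 + 520| = √(94.4² + 520²) = 528.5
|L(j94.4)| = 88.1 × 94.4 / (94.76 × 528.5) = 0.16607
20 log₁₀(0.16607) = -15.59 dB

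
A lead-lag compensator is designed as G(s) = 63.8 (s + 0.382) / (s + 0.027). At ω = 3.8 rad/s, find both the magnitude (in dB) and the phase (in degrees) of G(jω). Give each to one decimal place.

|j3.8 + 0.382| = √(3.8² + 0.382²) = 3.819
|j3.8 + 0.027| = √(3.8² + 0.027²) = 3.8
|G(j3.8)| = 63.8 × 3.819 / 3.8 = 64.12
20 log₁₀(64.12) = 36.14 dB
∠(j3.8 + 0.382) = arctan(3.8/0.382) = 84.26°
∠(j3.8 + 0.027) = arctan(3.8/0.027) = 89.59°
∠G(j3.8) = 84.26° − 89.59° = -5.33°

|G| = 36.1 dB, ∠G = -5.3°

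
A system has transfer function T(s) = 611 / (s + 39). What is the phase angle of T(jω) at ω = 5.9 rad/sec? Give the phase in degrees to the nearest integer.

∠(j5.9 + 39) = arctan(5.9/39) = 8.60°
∠T(j5.9) = −8.60° = -8.60°

-9°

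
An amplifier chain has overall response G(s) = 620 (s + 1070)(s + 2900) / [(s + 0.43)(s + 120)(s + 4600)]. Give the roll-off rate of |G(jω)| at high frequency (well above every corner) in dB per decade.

With 2 zeros and 3 poles, the high-frequency asymptotic slope is 20 × (2 − 3) = -20 dB/decade.

-20 dB/decade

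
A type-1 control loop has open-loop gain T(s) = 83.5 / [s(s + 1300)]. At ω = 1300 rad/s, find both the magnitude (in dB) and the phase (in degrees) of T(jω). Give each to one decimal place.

|T| = -89.1 dB, ∠T = -135.0 deg

|j1300 + 1300| = √(1300² + 1300²) = 1838
|j1300| = 1300
|T(j1300)| = 83.5 / (1838 × 1300) = 3.4937e-05
20 log₁₀(3.4937e-05) = -89.13 dB
∠(j1300 + 1300) = arctan(1300/1300) = 45.00°
∠(j1300) = 90.00°
∠T(j1300) = − (45.00° + 90.00°) = -135.00°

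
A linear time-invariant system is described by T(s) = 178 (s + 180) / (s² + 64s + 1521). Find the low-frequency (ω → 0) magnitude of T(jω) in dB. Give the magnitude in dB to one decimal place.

26.5 dB

T(0) = 178 × 180 / 1521 = 21.065
20 log₁₀(21.065) = 26.47 dB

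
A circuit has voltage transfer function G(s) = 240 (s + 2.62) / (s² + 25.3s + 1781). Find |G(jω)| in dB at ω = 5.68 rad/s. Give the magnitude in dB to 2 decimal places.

-1.35 dB

|j5.68 + 2.62| = √(5.68² + 2.62²) = 6.255
|(j5.68)² + 25.3(j5.68) + 1781| = |1748.7 + j143.7| = 1755
|G(j5.68)| = 240 × 6.255 / 1755 = 0.85558
20 log₁₀(0.85558) = -1.355 dB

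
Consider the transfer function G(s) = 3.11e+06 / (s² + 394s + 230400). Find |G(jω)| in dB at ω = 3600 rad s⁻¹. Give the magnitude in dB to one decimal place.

|(j3600)² + 394(j3600) + 230400| = |-1.273e+07 + j1.4184e+06| = 1.281e+07
|G(j3600)| = 3.11e+06 / 1.281e+07 = 0.24281
20 log₁₀(0.24281) = -12.29 dB

-12.3 dB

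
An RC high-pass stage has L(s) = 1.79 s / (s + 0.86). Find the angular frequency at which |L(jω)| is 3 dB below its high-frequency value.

0.86 rad/sec

For a single-pole high-pass, the −3 dB point is at the pole: ω = 0.86 rad/sec.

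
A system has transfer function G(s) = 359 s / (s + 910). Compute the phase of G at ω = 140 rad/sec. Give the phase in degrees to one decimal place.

81.3°

∠(j140) = 90.00°
∠(j140 + 910) = arctan(140/910) = 8.75°
∠G(j140) = 90.00° − 8.75° = 81.25°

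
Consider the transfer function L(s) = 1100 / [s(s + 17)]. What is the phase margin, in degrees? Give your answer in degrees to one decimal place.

Gain crossover: |L(jω)| = 1 at ω ≈ 31.1 rad/sec.
∠L(j31.1) = −90° − arctan(31.1/17) ≈ -151.31°
PM = 180° + (-151.31°) = 28.69°

28.7°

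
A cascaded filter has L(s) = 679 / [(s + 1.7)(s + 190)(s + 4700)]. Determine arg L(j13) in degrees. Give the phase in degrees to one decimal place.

-86.6 deg

∠(j13 + 1.7) = arctan(13/1.7) = 82.55°
∠(j13 + 190) = arctan(13/190) = 3.91°
∠(j13 + 4700) = arctan(13/4700) = 0.16°
∠L(j13) = − (82.55° + 3.91° + 0.16°) = -86.62°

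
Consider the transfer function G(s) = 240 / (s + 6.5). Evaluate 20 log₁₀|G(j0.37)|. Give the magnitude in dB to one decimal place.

31.3 dB

|j0.37 + 6.5| = √(0.37² + 6.5²) = 6.511
|G(j0.37)| = 240 / 6.511 = 36.863
20 log₁₀(36.863) = 31.33 dB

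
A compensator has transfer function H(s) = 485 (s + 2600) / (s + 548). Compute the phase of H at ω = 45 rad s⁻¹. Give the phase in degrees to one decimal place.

-3.7°

∠(j45 + 2600) = arctan(45/2600) = 0.99°
∠(j45 + 548) = arctan(45/548) = 4.69°
∠H(j45) = 0.99° − 4.69° = -3.70°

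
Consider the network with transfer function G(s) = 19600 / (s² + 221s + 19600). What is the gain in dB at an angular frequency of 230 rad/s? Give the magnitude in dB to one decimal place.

-9.8 dB

|(j230)² + 221(j230) + 19600| = |-33300 + j50830| = 6.077e+04
|G(j230)| = 19600 / 6.077e+04 = 0.32255
20 log₁₀(0.32255) = -9.83 dB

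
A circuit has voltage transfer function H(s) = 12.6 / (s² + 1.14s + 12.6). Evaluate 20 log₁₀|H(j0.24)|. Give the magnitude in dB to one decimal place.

0.0 dB

|(j0.24)² + 1.14(j0.24) + 12.6| = |12.542 + j0.2736| = 12.55
|H(j0.24)| = 12.6 / 12.55 = 1.0044
20 log₁₀(1.0044) = 0.04 dB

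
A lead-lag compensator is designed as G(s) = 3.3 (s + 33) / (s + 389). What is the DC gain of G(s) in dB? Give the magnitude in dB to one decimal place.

-11.1 dB

G(0) = 3.3 × 33 / 389 = 0.27995
20 log₁₀(0.27995) = -11.06 dB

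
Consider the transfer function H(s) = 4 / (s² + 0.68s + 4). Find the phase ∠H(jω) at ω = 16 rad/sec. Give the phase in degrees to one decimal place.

∠[(j16)² + 0.68(j16) + 4] = ∠[-252 + j10.88] = 177.53°
∠H(j16) = −177.53° = -177.53°

-177.5°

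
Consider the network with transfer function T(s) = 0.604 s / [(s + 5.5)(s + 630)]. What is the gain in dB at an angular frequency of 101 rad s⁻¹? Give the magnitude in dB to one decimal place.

-60.5 dB

|j101| = 101
|j101 + 5.5| = √(101² + 5.5²) = 101.1
|j101 + 630| = √(101² + 630²) = 638
|T(j101)| = 0.604 × 101 / (101.1 × 638) = 0.00094524
20 log₁₀(0.00094524) = -60.49 dB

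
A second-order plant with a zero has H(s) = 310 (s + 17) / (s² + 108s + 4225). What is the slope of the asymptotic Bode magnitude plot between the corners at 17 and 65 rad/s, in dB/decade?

In this band the factors already past their corner are: zero at 17; net slope = 20 dB/decade.

20 dB/decade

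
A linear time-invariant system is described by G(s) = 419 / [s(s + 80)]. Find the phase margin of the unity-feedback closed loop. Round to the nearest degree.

Gain crossover: |G(jω)| = 1 at ω ≈ 5.23 rad/s.
∠G(j5.23) = −90° − arctan(5.23/80) ≈ -93.74°
PM = 180° + (-93.74°) = 86.26°

86°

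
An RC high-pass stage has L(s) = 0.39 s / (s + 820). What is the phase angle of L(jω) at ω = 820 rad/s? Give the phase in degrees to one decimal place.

45.0°

∠(j820) = 90.00°
∠(j820 + 820) = arctan(820/820) = 45.00°
∠L(j820) = 90.00° − 45.00° = 45.00°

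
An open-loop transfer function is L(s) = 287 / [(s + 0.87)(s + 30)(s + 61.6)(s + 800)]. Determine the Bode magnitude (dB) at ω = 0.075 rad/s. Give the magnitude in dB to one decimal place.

|j0.075 + 0.87| = √(0.075² + 0.87²) = 0.8732
|j0.075 + 30| = √(0.075² + 30²) = 30
|j0.075 + 61.6| = √(0.075² + 61.6²) = 61.6
|j0.075 + 800| = √(0.075² + 800²) = 800
|L(j0.075)| = 287 / (0.8732 × 30 × 61.6 × 800) = 0.00022231
20 log₁₀(0.00022231) = -73.06 dB

-73.1 dB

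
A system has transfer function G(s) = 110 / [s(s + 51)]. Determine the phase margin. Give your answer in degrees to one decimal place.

87.6 deg

Gain crossover: |G(jω)| = 1 at ω ≈ 2.15 rad/sec.
∠G(j2.15) = −90° − arctan(2.15/51) ≈ -92.42°
PM = 180° + (-92.42°) = 87.58°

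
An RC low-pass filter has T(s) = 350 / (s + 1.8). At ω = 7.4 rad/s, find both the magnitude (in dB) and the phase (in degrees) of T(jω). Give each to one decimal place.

|T| = 33.2 dB, ∠T = -76.3°

|j7.4 + 1.8| = √(7.4² + 1.8²) = 7.616
|T(j7.4)| = 350 / 7.616 = 45.957
20 log₁₀(45.957) = 33.25 dB
∠(j7.4 + 1.8) = arctan(7.4/1.8) = 76.33°
∠T(j7.4) = −76.33° = -76.33°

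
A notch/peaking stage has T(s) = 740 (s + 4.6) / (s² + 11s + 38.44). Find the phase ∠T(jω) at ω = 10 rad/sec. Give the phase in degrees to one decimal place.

∠(j10 + 4.6) = arctan(10/4.6) = 65.30°
∠[(j10)² + 11(j10) + 38.44] = ∠[-61.56 + j110] = 119.23°
∠T(j10) = 65.30° − 119.23° = -53.94°

-53.9°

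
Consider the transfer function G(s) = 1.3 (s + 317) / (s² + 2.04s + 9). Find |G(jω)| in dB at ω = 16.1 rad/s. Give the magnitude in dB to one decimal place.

|j16.1 + 317| = √(16.1² + 317²) = 317.4
|(j16.1)² + 2.04(j16.1) + 9| = |-250.21 + j32.844| = 252.4
|G(j16.1)| = 1.3 × 317.4 / 252.4 = 1.6351
20 log₁₀(1.6351) = 4.27 dB

4.3 dB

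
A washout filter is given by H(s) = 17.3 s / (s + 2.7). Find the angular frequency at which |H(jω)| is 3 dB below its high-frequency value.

2.7 rad s⁻¹

For a single-pole high-pass, the −3 dB point is at the pole: ω = 2.7 rad s⁻¹.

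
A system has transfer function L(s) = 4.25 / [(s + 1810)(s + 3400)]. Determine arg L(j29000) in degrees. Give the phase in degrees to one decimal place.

-169.7°

∠(j29000 + 1810) = arctan(29000/1810) = 86.43°
∠(j29000 + 3400) = arctan(29000/3400) = 83.31°
∠L(j29000) = − (86.43° + 83.31°) = -169.74°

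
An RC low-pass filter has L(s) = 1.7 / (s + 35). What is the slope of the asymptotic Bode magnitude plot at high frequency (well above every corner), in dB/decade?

-20 dB/decade

With 0 zeros and 1 pole, the high-frequency asymptotic slope is 20 × (0 − 1) = -20 dB/decade.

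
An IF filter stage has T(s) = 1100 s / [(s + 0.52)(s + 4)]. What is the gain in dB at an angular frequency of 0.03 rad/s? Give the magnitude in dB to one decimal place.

24.0 dB

|j0.03| = 0.03
|j0.03 + 0.52| = √(0.03² + 0.52²) = 0.5209
|j0.03 + 4| = √(0.03² + 4²) = 4
|T(j0.03)| = 1100 × 0.03 / (0.5209 × 4) = 15.839
20 log₁₀(15.839) = 23.99 dB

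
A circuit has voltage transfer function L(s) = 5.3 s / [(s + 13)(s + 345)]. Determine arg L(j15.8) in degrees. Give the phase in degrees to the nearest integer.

∠(j15.8) = 90.00°
∠(j15.8 + 13) = arctan(15.8/13) = 50.55°
∠(j15.8 + 345) = arctan(15.8/345) = 2.62°
∠L(j15.8) = 90.00° − (50.55° + 2.62°) = 36.82°

37°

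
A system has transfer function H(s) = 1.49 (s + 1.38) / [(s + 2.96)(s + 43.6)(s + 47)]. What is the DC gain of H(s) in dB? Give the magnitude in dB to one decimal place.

-69.4 dB

H(0) = 1.49 × 1.38 / (2.96 × 43.6 × 47) = 0.00033899
20 log₁₀(0.00033899) = -69.40 dB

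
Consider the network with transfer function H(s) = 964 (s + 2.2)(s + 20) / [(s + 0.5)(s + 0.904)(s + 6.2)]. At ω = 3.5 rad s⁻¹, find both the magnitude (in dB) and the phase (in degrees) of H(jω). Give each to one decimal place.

|H| = 59.0 dB, ∠H = -119.1°

|j3.5 + 2.2| = √(3.5² + 2.2²) = 4.134
|j3.5 + 20| = √(3.5² + 20²) = 20.3
|j3.5 + 0.5| = √(3.5² + 0.5²) = 3.536
|j3.5 + 0.904| = √(3.5² + 0.904²) = 3.615
|j3.5 + 6.2| = √(3.5² + 6.2²) = 7.12
|H(j3.5)| = 964 × 4.134 × 20.3 / (3.536 × 3.615 × 7.12) = 889.24
20 log₁₀(889.24) = 58.98 dB
∠(j3.5 + 2.2) = arctan(3.5/2.2) = 57.85°
∠(j3.5 + 20) = arctan(3.5/20) = 9.93°
∠(j3.5 + 0.5) = arctan(3.5/0.5) = 81.87°
∠(j3.5 + 0.904) = arctan(3.5/0.904) = 75.52°
∠(j3.5 + 6.2) = arctan(3.5/6.2) = 29.45°
∠H(j3.5) = 57.85° + 9.93° − (81.87° + 75.52° + 29.45°) = -119.06°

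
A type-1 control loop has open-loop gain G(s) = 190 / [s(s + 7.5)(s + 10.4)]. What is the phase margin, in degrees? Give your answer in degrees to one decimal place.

60.8°

Gain crossover: |G(jω)| = 1 at ω ≈ 2.28 rad/sec.
∠G(j2.28) = −90° − arctan(2.28/7.5) − arctan(2.28/10.4) ≈ -119.24°
PM = 180° + (-119.24°) = 60.76°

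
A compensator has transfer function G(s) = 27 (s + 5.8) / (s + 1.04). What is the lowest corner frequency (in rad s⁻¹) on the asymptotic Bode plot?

Break frequencies occur at each pole and zero magnitude: 1.04 rad s⁻¹, 5.8 rad s⁻¹.
The lowest is 1.04 rad s⁻¹.

1.04 rad s⁻¹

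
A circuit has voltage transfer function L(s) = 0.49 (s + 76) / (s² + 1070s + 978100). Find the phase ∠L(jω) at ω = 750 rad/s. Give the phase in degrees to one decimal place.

∠(j750 + 76) = arctan(750/76) = 84.21°
∠[(j750)² + 1070(j750) + 978100] = ∠[4.156e+05 + j8.025e+05] = 62.62°
∠L(j750) = 84.21° − 62.62° = 21.59°

21.6°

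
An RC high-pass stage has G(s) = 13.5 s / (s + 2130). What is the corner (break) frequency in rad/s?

2130 rad/s

The single real pole at s = −2130 gives a corner at ω = 2130 rad/s.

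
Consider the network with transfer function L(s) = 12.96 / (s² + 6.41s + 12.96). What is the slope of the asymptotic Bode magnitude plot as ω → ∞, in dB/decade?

With 0 zeros and 2 poles, the high-frequency asymptotic slope is 20 × (0 − 2) = -40 dB/decade.

-40 dB/decade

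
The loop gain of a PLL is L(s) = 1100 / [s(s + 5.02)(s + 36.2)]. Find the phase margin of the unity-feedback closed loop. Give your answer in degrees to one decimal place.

Gain crossover: |L(jω)| = 1 at ω ≈ 4.48 rad s⁻¹.
∠L(j4.48) = −90° − arctan(4.48/5.02) − arctan(4.48/36.2) ≈ -138.81°
PM = 180° + (-138.81°) = 41.19°

41.2 deg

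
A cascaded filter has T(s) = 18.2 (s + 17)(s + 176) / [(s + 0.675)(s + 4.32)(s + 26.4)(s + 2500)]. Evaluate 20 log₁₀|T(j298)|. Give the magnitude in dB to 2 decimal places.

-91.02 dB

|j298 + 17| = √(298² + 17²) = 298.5
|j298 + 176| = √(298² + 176²) = 346.1
|j298 + 0.675| = √(298² + 0.675²) = 298
|j298 + 4.32| = √(298² + 4.32²) = 298
|j298 + 26.4| = √(298² + 26.4²) = 299.2
|j298 + 2500| = √(298² + 2500²) = 2518
|T(j298)| = 18.2 × 298.5 × 346.1 / (298 × 298 × 299.2 × 2518) = 2.8105e-05
20 log₁₀(2.8105e-05) = -91.024 dB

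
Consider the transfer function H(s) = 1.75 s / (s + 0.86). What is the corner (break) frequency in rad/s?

0.86 rad/s

The single real pole at s = −0.86 gives a corner at ω = 0.86 rad/s.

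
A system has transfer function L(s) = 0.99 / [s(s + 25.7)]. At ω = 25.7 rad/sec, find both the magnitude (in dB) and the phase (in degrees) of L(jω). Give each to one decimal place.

|j25.7 + 25.7| = √(25.7² + 25.7²) = 36.35
|j25.7| = 25.7
|L(j25.7)| = 0.99 / (36.35 × 25.7) = 0.0010599
20 log₁₀(0.0010599) = -59.49 dB
∠(j25.7 + 25.7) = arctan(25.7/25.7) = 45.00°
∠(j25.7) = 90.00°
∠L(j25.7) = − (45.00° + 90.00°) = -135.00°

|L| = -59.5 dB, ∠L = -135.0 deg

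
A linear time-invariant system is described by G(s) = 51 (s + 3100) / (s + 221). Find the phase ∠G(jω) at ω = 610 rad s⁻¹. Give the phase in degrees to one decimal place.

∠(j610 + 3100) = arctan(610/3100) = 11.13°
∠(j610 + 221) = arctan(610/221) = 70.08°
∠G(j610) = 11.13° − 70.08° = -58.95°

-59.0°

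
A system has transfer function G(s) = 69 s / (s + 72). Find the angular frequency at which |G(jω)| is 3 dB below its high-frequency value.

For a single-pole high-pass, the −3 dB point is at the pole: ω = 72 rad/sec.

72 rad/sec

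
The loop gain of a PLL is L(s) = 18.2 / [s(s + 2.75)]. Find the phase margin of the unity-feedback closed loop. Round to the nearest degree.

Gain crossover: |L(jω)| = 1 at ω ≈ 3.85 rad/s.
∠L(j3.85) = −90° − arctan(3.85/2.75) ≈ -144.45°
PM = 180° + (-144.45°) = 35.55°

36°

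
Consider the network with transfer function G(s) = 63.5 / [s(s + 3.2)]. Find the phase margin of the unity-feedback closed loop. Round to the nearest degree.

Gain crossover: |G(jω)| = 1 at ω ≈ 7.65 rad/sec.
∠G(j7.65) = −90° − arctan(7.65/3.2) ≈ -157.31°
PM = 180° + (-157.31°) = 22.69°

23 deg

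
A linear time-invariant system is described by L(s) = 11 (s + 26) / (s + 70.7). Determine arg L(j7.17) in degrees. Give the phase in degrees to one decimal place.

9.6°

∠(j7.17 + 26) = arctan(7.17/26) = 15.42°
∠(j7.17 + 70.7) = arctan(7.17/70.7) = 5.79°
∠L(j7.17) = 15.42° − 5.79° = 9.63°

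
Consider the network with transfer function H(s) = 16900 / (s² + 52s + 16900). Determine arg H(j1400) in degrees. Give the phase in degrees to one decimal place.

∠[(j1400)² + 52(j1400) + 16900] = ∠[-1.9431e+06 + j72800] = 177.85°
∠H(j1400) = −177.85° = -177.85°

-177.9°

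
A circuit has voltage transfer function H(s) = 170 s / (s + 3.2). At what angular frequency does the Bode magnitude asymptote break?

The single real pole at s = −3.2 gives a corner at ω = 3.2 rad/s.

3.2 rad/s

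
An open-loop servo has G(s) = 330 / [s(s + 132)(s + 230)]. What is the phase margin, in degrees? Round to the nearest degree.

Gain crossover: |G(jω)| = 1 at ω ≈ 0.0109 rad/sec.
∠G(j0.0109) = −90° − arctan(0.0109/132) − arctan(0.0109/230) ≈ -90.01°
PM = 180° + (-90.01°) = 89.99°

90°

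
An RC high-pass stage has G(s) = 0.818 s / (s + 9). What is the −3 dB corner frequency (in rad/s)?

For a single-pole high-pass, the −3 dB point is at the pole: ω = 9 rad/s.

9 rad/s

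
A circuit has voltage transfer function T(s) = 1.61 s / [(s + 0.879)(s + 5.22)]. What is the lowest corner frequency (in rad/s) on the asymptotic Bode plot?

Break frequencies occur at each pole and zero magnitude: 0.879 rad/s, 5.22 rad/s.
The lowest is 0.879 rad/s.

0.879 rad/s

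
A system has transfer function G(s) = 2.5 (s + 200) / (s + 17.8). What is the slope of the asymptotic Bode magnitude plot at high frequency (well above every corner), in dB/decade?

0 dB/decade

With 1 zero and 1 pole, the high-frequency asymptotic slope is 20 × (1 − 1) = 0 dB/decade.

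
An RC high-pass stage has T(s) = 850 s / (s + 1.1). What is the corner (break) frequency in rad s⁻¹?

1.1 rad s⁻¹

The single real pole at s = −1.1 gives a corner at ω = 1.1 rad s⁻¹.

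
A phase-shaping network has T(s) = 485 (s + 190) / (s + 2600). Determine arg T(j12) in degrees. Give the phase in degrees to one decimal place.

3.3°

∠(j12 + 190) = arctan(12/190) = 3.61°
∠(j12 + 2600) = arctan(12/2600) = 0.26°
∠T(j12) = 3.61° − 0.26° = 3.35°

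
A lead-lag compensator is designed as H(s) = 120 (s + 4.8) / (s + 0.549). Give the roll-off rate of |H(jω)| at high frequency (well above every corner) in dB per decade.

With 1 zero and 1 pole, the high-frequency asymptotic slope is 20 × (1 − 1) = 0 dB/decade.

0 dB/decade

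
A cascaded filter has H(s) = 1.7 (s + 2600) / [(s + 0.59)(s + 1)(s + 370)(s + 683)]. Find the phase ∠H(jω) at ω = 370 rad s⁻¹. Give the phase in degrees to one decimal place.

∠(j370 + 2600) = arctan(370/2600) = 8.10°
∠(j370 + 0.59) = arctan(370/0.59) = 89.91°
∠(j370 + 1) = arctan(370/1) = 89.85°
∠(j370 + 370) = arctan(370/370) = 45.00°
∠(j370 + 683) = arctan(370/683) = 28.45°
∠H(j370) = 8.10° − (89.91° + 89.85° + 45.00° + 28.45°) = -245.10°

-245.1°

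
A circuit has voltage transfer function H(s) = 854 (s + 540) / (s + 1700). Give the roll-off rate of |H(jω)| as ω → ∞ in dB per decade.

With 1 zero and 1 pole, the high-frequency asymptotic slope is 20 × (1 − 1) = 0 dB/decade.

0 dB/decade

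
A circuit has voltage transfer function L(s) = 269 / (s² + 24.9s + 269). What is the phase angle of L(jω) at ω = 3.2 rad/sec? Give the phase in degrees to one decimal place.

-17.1°

∠[(j3.2)² + 24.9(j3.2) + 269] = ∠[258.76 + j79.68] = 17.12°
∠L(j3.2) = −17.12° = -17.12°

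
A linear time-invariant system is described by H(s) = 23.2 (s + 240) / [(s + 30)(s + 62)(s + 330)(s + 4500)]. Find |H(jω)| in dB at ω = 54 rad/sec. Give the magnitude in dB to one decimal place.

-122.5 dB

|j54 + 240| = √(54² + 240²) = 246
|j54 + 30| = √(54² + 30²) = 61.77
|j54 + 62| = √(54² + 62²) = 82.22
|j54 + 330| = √(54² + 330²) = 334.4
|j54 + 4500| = √(54² + 4500²) = 4500
|H(j54)| = 23.2 × 246 / (61.77 × 82.22 × 334.4 × 4500) = 7.4671e-07
20 log₁₀(7.4671e-07) = -122.54 dB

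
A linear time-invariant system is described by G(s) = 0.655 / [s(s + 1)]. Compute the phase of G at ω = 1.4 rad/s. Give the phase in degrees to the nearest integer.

∠(j1.4 + 1) = arctan(1.4/1) = 54.46°
∠(j1.4) = 90.00°
∠G(j1.4) = − (54.46° + 90.00°) = -144.46°

-144°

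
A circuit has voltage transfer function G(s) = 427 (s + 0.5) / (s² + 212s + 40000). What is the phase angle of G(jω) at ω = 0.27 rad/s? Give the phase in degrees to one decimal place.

28.3°

∠(j0.27 + 0.5) = arctan(0.27/0.5) = 28.37°
∠[(j0.27)² + 212(j0.27) + 40000] = ∠[40000 + j57.24] = 0.08°
∠G(j0.27) = 28.37° − 0.08° = 28.29°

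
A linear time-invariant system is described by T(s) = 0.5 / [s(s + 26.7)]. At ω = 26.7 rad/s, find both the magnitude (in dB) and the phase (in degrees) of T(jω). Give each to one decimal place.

|j26.7 + 26.7| = √(26.7² + 26.7²) = 37.76
|j26.7| = 26.7
|T(j26.7)| = 0.5 / (37.76 × 26.7) = 0.00049594
20 log₁₀(0.00049594) = -66.09 dB
∠(j26.7 + 26.7) = arctan(26.7/26.7) = 45.00°
∠(j26.7) = 90.00°
∠T(j26.7) = − (45.00° + 90.00°) = -135.00°

|T| = -66.1 dB, ∠T = -135.0°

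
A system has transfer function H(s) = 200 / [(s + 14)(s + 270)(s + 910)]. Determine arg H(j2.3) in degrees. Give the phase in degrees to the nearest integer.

∠(j2.3 + 14) = arctan(2.3/14) = 9.33°
∠(j2.3 + 270) = arctan(2.3/270) = 0.49°
∠(j2.3 + 910) = arctan(2.3/910) = 0.14°
∠H(j2.3) = − (9.33° + 0.49° + 0.14°) = -9.96°

-10°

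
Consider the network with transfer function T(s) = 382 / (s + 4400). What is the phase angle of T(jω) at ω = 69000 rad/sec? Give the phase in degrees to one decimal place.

∠(j69000 + 4400) = arctan(69000/4400) = 86.35°
∠T(j69000) = −86.35° = -86.35°

-86.4 deg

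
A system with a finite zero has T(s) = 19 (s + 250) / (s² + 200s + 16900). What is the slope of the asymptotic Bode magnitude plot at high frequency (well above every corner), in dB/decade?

-20 dB/decade

With 1 zero and 2 poles, the high-frequency asymptotic slope is 20 × (1 − 2) = -20 dB/decade.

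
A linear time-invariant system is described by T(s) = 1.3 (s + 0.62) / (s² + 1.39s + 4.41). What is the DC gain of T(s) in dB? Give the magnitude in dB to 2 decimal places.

T(0) = 1.3 × 0.62 / 4.41 = 0.18277
20 log₁₀(0.18277) = -14.762 dB

-14.76 dB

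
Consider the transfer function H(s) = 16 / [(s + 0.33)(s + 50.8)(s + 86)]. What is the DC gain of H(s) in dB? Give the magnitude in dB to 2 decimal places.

H(0) = 16 / (0.33 × 50.8 × 86) = 0.011098
20 log₁₀(0.011098) = -39.095 dB

-39.10 dB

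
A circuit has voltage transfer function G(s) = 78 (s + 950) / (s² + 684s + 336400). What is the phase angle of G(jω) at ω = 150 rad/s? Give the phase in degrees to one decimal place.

∠(j150 + 950) = arctan(150/950) = 8.97°
∠[(j150)² + 684(j150) + 336400] = ∠[3.139e+05 + j1.026e+05] = 18.10°
∠G(j150) = 8.97° − 18.10° = -9.13°

-9.1°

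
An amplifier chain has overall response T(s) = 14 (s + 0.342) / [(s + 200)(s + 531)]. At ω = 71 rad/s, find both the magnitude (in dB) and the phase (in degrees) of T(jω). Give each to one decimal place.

|j71 + 0.342| = √(71² + 0.342²) = 71
|j71 + 200| = √(71² + 200²) = 212.2
|j71 + 531| = √(71² + 531²) = 535.7
|T(j71)| = 14 × 71 / (212.2 × 535.7) = 0.0087427
20 log₁₀(0.0087427) = -41.17 dB
∠(j71 + 0.342) = arctan(71/0.342) = 89.72°
∠(j71 + 200) = arctan(71/200) = 19.54°
∠(j71 + 531) = arctan(71/531) = 7.62°
∠T(j71) = 89.72° − (19.54° + 7.62°) = 62.56°

|T| = -41.2 dB, ∠T = 62.6°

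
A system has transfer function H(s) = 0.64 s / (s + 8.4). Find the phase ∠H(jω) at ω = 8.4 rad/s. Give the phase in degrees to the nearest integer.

∠(j8.4) = 90.00°
∠(j8.4 + 8.4) = arctan(8.4/8.4) = 45.00°
∠H(j8.4) = 90.00° − 45.00° = 45.00°

45 deg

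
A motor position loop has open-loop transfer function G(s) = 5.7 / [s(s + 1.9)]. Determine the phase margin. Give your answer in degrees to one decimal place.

Gain crossover: |G(jω)| = 1 at ω ≈ 2.04 rad/s.
∠G(j2.04) = −90° − arctan(2.04/1.9) ≈ -137.08°
PM = 180° + (-137.08°) = 42.92°

42.9°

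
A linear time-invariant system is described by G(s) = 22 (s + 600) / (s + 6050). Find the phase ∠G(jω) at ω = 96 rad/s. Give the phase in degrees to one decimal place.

∠(j96 + 600) = arctan(96/600) = 9.09°
∠(j96 + 6050) = arctan(96/6050) = 0.91°
∠G(j96) = 9.09° − 0.91° = 8.18°

8.2°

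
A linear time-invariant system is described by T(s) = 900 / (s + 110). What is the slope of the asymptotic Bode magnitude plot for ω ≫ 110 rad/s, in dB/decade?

-20 dB/decade

With 0 zeros and 1 pole, the high-frequency asymptotic slope is 20 × (0 − 1) = -20 dB/decade.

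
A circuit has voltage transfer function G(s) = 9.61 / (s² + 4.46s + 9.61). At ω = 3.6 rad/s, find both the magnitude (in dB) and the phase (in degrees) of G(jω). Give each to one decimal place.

|(j3.6)² + 4.46(j3.6) + 9.61| = |-3.35 + j16.056| = 16.4
|G(j3.6)| = 9.61 / 16.4 = 0.58591
20 log₁₀(0.58591) = -4.64 dB
∠[(j3.6)² + 4.46(j3.6) + 9.61] = ∠[-3.35 + j16.056] = 101.79°
∠G(j3.6) = −101.79° = -101.79°

|G| = -4.6 dB, ∠G = -101.8°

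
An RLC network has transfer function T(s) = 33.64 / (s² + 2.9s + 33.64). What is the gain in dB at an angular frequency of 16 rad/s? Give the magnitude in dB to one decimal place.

|(j16)² + 2.9(j16) + 33.64| = |-222.36 + j46.4| = 227.1
|T(j16)| = 33.64 / 227.1 = 0.1481
20 log₁₀(0.1481) = -16.59 dB

-16.6 dB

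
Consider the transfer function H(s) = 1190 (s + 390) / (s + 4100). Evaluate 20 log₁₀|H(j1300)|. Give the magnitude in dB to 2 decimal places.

|j1300 + 390| = √(1300² + 390²) = 1357
|j1300 + 4100| = √(1300² + 4100²) = 4301
|H(j1300)| = 1190 × 1357 / 4301 = 375.51
20 log₁₀(375.51) = 51.492 dB

51.49 dB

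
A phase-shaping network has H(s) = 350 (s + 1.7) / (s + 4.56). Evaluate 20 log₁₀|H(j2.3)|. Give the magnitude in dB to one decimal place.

|j2.3 + 1.7| = √(2.3² + 1.7²) = 2.86
|j2.3 + 4.56| = √(2.3² + 4.56²) = 5.107
|H(j2.3)| = 350 × 2.86 / 5.107 = 196
20 log₁₀(196) = 45.85 dB

45.8 dB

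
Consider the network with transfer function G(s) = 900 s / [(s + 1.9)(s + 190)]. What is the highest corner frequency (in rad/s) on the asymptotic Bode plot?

190 rad/s

Break frequencies occur at each pole and zero magnitude: 1.9 rad/s, 190 rad/s.
The highest is 190 rad/s.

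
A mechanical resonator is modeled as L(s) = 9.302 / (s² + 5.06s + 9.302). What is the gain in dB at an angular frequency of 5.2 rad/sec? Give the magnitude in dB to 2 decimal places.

-10.66 dB

|(j5.2)² + 5.06(j5.2) + 9.302| = |-17.738 + j26.312| = 31.73
|L(j5.2)| = 9.302 / 31.73 = 0.29314
20 log₁₀(0.29314) = -10.659 dB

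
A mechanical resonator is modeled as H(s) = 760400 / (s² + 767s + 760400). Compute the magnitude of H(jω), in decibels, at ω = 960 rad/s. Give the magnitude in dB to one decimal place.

|(j960)² + 767(j960) + 760400| = |-1.612e+05 + j7.3632e+05| = 7.538e+05
|H(j960)| = 760400 / 7.538e+05 = 1.0088
20 log₁₀(1.0088) = 0.08 dB

0.1 dB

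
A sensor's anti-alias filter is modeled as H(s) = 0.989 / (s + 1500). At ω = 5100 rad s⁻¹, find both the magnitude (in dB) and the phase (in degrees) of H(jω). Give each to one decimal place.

|j5100 + 1500| = √(5100² + 1500²) = 5316
|H(j5100)| = 0.989 / 5316 = 0.00018604
20 log₁₀(0.00018604) = -74.61 dB
∠(j5100 + 1500) = arctan(5100/1500) = 73.61°
∠H(j5100) = −73.61° = -73.61°

|H| = -74.6 dB, ∠H = -73.6°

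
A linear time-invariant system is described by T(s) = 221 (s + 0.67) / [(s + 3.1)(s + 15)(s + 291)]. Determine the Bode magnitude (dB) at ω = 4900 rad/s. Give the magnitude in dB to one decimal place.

-100.7 dB

|j4900 + 0.67| = √(4900² + 0.67²) = 4900
|j4900 + 3.1| = √(4900² + 3.1²) = 4900
|j4900 + 15| = √(4900² + 15²) = 4900
|j4900 + 291| = √(4900² + 291²) = 4909
|T(j4900)| = 221 × 4900 / (4900 × 4900 × 4909) = 9.1883e-06
20 log₁₀(9.1883e-06) = -100.74 dB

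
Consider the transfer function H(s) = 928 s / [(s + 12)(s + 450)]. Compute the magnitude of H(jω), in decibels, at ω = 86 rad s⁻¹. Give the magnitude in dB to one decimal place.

|j86| = 86
|j86 + 12| = √(86² + 12²) = 86.83
|j86 + 450| = √(86² + 450²) = 458.1
|H(j86)| = 928 × 86 / (86.83 × 458.1) = 2.0061
20 log₁₀(2.0061) = 6.05 dB

6.0 dB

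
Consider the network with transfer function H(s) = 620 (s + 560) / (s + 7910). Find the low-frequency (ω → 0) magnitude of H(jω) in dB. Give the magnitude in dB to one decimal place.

H(0) = 620 × 560 / 7910 = 43.894
20 log₁₀(43.894) = 32.85 dB

32.8 dB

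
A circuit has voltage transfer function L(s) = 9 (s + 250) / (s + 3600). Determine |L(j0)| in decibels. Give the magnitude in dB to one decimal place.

L(0) = 9 × 250 / 3600 = 0.625
20 log₁₀(0.625) = -4.08 dB

-4.1 dB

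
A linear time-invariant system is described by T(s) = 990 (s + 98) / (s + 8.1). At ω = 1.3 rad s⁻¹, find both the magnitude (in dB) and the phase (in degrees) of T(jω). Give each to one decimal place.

|T| = 81.5 dB, ∠T = -8.4°

|j1.3 + 98| = √(1.3² + 98²) = 98.01
|j1.3 + 8.1| = √(1.3² + 8.1²) = 8.204
|T(j1.3)| = 990 × 98.01 / 8.204 = 11827
20 log₁₀(11827) = 81.46 dB
∠(j1.3 + 98) = arctan(1.3/98) = 0.76°
∠(j1.3 + 8.1) = arctan(1.3/8.1) = 9.12°
∠T(j1.3) = 0.76° − 9.12° = -8.36°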